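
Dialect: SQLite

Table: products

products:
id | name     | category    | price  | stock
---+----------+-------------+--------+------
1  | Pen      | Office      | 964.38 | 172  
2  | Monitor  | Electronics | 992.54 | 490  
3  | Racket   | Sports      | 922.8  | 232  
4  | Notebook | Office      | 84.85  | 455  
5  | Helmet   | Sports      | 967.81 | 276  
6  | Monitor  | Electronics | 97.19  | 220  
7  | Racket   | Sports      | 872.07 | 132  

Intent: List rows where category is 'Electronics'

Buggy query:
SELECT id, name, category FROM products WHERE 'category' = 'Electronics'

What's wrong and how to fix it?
Bug: 'category' in single quotes is a string literal, not the column; the comparison is literal-vs-literal and never true

Fix: Remove the quotes around the column name (or use double quotes for an identifier)

Corrected query:
SELECT id, name, category FROM products WHERE category = 'Electronics'

Result:
id | name    | category   
---+---------+------------
2  | Monitor | Electronics
6  | Monitor | Electronics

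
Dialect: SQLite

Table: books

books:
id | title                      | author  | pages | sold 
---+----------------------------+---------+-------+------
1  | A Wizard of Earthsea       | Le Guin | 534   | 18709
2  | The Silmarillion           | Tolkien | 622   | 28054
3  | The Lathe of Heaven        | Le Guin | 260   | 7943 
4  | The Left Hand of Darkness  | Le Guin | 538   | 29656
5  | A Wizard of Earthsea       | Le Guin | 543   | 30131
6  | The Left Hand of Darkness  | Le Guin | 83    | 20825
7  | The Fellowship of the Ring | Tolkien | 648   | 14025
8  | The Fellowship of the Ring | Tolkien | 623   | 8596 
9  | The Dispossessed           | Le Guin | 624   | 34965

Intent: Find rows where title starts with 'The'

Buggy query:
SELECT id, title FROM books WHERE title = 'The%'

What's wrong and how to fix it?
Bug: Wildcards only work with LIKE; '=' treats '%' as a literal character

Fix: Use LIKE for wildcard pattern matching

Corrected query:
SELECT id, title FROM books WHERE title LIKE 'The%'

Result:
id | title                     
---+---------------------------
2  | The Silmarillion          
3  | The Lathe of Heaven       
4  | The Left Hand of Darkness 
6  | The Left Hand of Darkness 
7  | The Fellowship of the Ring
8  | The Fellowship of the Ring
9  | The Dispossessed          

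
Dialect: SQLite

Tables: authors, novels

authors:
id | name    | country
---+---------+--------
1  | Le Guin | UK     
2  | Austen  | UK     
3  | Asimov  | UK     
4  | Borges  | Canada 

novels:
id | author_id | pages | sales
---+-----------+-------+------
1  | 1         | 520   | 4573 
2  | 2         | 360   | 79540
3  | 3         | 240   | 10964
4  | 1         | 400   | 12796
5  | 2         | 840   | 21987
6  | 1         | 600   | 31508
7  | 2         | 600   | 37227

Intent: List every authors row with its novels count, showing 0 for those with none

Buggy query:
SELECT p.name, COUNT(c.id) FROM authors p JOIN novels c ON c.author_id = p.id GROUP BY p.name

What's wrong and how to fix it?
Bug: INNER JOIN drops authors rows that have no matching novels rows

Fix: Switch to LEFT JOIN to retain unmatched parent rows

Corrected query:
SELECT p.name, COUNT(c.id) FROM authors p LEFT JOIN novels c ON c.author_id = p.id GROUP BY p.name

Result:
name    | COUNT(c.id)
--------+------------
Asimov  | 1          
Austen  | 3          
Borges  | 0          
Le Guin | 3          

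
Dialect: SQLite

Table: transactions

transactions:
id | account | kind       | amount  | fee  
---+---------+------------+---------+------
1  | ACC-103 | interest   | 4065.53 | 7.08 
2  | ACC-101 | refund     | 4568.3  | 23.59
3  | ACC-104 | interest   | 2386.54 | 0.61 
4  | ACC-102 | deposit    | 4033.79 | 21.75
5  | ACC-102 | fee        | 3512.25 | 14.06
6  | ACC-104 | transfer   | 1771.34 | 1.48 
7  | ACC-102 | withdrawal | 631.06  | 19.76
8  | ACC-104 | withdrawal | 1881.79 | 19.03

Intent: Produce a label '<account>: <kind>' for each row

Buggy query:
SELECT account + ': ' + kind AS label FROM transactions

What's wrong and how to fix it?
Bug: '+' is numeric addition; on text columns SQLite converts them to 0 instead of concatenating

Fix: Use the || operator for string concatenation

Corrected query:
SELECT account || ': ' || kind AS label FROM transactions

Result:
label              
-------------------
ACC-103: interest  
ACC-101: refund    
ACC-104: interest  
ACC-102: deposit   
ACC-102: fee       
ACC-104: transfer  
ACC-102: withdrawal
ACC-104: withdrawal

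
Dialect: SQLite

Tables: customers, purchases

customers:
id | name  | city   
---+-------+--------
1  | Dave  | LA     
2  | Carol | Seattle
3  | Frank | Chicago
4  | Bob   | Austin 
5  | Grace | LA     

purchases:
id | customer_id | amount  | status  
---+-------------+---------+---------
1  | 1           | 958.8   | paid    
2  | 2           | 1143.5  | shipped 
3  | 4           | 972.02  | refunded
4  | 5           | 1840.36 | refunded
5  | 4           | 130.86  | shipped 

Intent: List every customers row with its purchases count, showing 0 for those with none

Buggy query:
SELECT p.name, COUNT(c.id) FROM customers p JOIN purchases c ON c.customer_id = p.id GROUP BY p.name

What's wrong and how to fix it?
Bug: An inner join excludes parents with zero children

Fix: Use LEFT JOIN so parents without children still appear (COUNT(c.id) gives 0)

Corrected query:
SELECT p.name, COUNT(c.id) FROM customers p LEFT JOIN purchases c ON c.customer_id = p.id GROUP BY p.name

Result:
name  | COUNT(c.id)
------+------------
Bob   | 2          
Carol | 1          
Dave  | 1          
Frank | 0          
Grace | 1          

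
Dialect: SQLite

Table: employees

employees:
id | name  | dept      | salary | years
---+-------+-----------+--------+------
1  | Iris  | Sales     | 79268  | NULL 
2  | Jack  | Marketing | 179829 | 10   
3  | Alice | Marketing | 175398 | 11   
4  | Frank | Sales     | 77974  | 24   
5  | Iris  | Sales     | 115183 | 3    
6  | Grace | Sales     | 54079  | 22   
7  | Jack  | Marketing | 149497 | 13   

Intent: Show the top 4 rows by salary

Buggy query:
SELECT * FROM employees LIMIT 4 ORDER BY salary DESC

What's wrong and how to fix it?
Bug: ORDER BY cannot follow LIMIT; LIMIT is the final clause

Fix: Sort with ORDER BY, then apply LIMIT

Corrected query:
SELECT * FROM employees ORDER BY salary DESC LIMIT 4

Result:
id | name  | dept      | salary | years
---+-------+-----------+--------+------
2  | Jack  | Marketing | 179829 | 10   
3  | Alice | Marketing | 175398 | 11   
7  | Jack  | Marketing | 149497 | 13   
5  | Iris  | Sales     | 115183 | 3    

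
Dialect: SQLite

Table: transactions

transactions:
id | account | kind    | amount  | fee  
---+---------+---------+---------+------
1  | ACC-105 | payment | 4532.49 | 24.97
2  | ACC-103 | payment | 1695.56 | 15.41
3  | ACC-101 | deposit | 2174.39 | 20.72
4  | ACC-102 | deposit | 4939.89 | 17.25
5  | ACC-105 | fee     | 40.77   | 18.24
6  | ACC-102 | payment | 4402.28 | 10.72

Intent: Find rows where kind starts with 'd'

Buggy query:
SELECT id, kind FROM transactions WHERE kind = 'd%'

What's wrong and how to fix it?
Bug: Wildcards only work with LIKE; '=' treats '%' as a literal character

Fix: Use LIKE for wildcard pattern matching

Corrected query:
SELECT id, kind FROM transactions WHERE kind LIKE 'd%'

Result:
id | kind   
---+--------
3  | deposit
4  | deposit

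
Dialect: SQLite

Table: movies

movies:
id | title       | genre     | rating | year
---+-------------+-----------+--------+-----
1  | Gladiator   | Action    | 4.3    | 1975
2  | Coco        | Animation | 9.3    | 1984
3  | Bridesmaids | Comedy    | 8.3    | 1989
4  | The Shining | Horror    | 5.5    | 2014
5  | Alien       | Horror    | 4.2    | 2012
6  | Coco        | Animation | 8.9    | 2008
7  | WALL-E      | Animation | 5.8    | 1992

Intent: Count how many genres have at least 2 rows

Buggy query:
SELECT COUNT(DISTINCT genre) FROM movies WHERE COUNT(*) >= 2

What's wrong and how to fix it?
Bug: COUNT(*) cannot appear in WHERE; the per-group count doesn't exist yet

Fix: Use a subquery that GROUPs and filters with HAVING, then count its rows

Corrected query:
SELECT COUNT(*) FROM (SELECT genre FROM movies GROUP BY genre HAVING COUNT(*) >= 2)

Result:
COUNT(*)
--------
2       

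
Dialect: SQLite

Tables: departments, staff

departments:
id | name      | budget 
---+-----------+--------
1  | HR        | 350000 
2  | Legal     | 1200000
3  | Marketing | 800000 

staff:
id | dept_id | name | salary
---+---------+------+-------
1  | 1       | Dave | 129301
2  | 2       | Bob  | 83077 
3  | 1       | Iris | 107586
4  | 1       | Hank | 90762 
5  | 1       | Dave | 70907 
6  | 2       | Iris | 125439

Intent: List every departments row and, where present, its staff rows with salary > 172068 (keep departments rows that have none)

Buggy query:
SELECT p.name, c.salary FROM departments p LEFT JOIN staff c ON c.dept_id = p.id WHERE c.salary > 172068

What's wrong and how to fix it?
Bug: Filtering c.salary in WHERE discards the NULL rows produced by LEFT JOIN, turning it into an inner join

Fix: Put 'c.salary > 172068' in the JOIN's ON clause instead of WHERE

Corrected query:
SELECT p.name, c.salary FROM departments p LEFT JOIN staff c ON c.dept_id = p.id AND c.salary > 172068

Result:
name      | salary
----------+-------
HR        | NULL  
Legal     | NULL  
Marketing | NULL  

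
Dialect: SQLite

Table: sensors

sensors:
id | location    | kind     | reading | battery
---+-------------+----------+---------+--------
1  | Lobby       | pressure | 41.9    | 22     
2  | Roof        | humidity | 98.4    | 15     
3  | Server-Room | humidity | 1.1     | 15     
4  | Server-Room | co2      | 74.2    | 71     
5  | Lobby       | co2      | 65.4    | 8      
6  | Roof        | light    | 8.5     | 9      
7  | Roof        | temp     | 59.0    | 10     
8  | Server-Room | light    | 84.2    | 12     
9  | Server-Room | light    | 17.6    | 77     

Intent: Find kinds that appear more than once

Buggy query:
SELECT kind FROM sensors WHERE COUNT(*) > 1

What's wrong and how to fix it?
Bug: COUNT(*) is an aggregate and cannot be used in WHERE

Fix: GROUP BY kind, then filter groups with HAVING COUNT(*) > 1

Corrected query:
SELECT kind FROM sensors GROUP BY kind HAVING COUNT(*) > 1

Result:
kind    
--------
co2     
humidity
light   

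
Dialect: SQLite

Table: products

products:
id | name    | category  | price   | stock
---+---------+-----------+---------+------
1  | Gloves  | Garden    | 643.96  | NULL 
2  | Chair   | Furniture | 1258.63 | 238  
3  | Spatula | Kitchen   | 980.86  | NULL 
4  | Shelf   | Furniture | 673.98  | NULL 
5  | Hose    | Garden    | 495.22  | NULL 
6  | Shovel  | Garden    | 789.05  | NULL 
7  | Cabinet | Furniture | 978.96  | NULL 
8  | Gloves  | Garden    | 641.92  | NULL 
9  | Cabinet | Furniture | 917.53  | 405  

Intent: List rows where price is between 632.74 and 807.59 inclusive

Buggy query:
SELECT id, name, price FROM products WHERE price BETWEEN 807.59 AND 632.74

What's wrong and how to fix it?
Bug: BETWEEN expects the lower bound first; with 807.59 AND 632.74 the range is empty

Fix: Swap the bounds so the smaller value comes first

Corrected query:
SELECT id, name, price FROM products WHERE price BETWEEN 632.74 AND 807.59

Result:
id | name   | price 
---+--------+-------
1  | Gloves | 643.96
4  | Shelf  | 673.98
6  | Shovel | 789.05
8  | Gloves | 641.92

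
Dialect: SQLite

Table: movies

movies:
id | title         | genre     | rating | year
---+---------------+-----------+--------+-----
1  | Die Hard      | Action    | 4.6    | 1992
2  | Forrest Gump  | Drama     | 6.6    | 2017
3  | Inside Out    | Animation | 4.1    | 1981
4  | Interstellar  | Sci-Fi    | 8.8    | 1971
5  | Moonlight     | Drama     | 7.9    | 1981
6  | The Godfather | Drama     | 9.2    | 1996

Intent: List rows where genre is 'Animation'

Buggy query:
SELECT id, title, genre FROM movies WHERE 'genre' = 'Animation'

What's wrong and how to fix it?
Bug: Single quotes denote string literals in SQL; the column name is being compared as a constant string

Fix: Remove the quotes around the column name (or use double quotes for an identifier)

Corrected query:
SELECT id, title, genre FROM movies WHERE genre = 'Animation'

Result:
id | title      | genre    
---+------------+----------
3  | Inside Out | Animation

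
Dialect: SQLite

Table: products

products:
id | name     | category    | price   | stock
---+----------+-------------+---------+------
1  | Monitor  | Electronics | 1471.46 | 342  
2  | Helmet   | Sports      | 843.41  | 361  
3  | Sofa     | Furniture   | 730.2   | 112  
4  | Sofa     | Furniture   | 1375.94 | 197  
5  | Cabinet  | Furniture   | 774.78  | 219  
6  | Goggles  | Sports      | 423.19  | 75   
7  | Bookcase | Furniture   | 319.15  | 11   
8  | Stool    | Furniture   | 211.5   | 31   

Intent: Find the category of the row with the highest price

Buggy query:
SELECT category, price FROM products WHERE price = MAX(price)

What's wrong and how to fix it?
Bug: MAX(price) is an aggregate and cannot be used directly in WHERE

Fix: Wrap MAX in a scalar subquery so WHERE compares against a single value

Corrected query:
SELECT category, price FROM products WHERE price = (SELECT MAX(price) FROM products)

Result:
category    | price  
------------+--------
Electronics | 1471.46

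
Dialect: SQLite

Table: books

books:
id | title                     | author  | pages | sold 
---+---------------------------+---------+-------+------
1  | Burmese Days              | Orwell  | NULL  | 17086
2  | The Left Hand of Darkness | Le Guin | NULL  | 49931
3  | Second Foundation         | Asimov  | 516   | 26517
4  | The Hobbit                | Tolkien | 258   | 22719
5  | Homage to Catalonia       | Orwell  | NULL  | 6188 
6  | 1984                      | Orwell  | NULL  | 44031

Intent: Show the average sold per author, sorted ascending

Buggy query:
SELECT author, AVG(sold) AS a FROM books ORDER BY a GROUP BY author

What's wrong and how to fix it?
Bug: ORDER BY appears before GROUP BY; SQL clause order requires GROUP BY first

Fix: Reorder: SELECT … FROM … GROUP BY … ORDER BY …

Corrected query:
SELECT author, AVG(sold) AS a FROM books GROUP BY author ORDER BY a

Result:
author  | a    
--------+------
Orwell  | 22435
Tolkien | 22719
Asimov  | 26517
Le Guin | 49931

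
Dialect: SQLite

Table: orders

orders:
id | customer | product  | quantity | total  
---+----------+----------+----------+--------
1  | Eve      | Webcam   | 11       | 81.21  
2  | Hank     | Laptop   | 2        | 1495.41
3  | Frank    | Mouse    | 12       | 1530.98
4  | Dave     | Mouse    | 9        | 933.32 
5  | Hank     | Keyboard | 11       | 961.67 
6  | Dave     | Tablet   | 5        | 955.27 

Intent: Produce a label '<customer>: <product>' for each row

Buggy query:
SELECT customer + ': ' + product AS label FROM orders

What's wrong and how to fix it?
Bug: '+' is numeric addition; on text columns SQLite converts them to 0 instead of concatenating

Fix: Replace + with || to concatenate text

Corrected query:
SELECT customer || ': ' || product AS label FROM orders

Result:
label         
--------------
Eve: Webcam   
Hank: Laptop  
Frank: Mouse  
Dave: Mouse   
Hank: Keyboard
Dave: Tablet  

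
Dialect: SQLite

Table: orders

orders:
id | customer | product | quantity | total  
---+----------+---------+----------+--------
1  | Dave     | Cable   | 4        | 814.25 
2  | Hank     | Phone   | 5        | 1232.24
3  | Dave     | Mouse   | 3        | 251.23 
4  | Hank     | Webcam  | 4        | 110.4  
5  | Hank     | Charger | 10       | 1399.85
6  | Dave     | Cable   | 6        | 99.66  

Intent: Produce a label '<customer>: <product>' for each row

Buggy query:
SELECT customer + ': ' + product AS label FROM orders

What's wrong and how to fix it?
Bug: '+' is numeric addition; on text columns SQLite converts them to 0 instead of concatenating

Fix: Use the || operator for string concatenation

Corrected query:
SELECT customer || ': ' || product AS label FROM orders

Result:
label        
-------------
Dave: Cable  
Hank: Phone  
Dave: Mouse  
Hank: Webcam 
Hank: Charger
Dave: Cable  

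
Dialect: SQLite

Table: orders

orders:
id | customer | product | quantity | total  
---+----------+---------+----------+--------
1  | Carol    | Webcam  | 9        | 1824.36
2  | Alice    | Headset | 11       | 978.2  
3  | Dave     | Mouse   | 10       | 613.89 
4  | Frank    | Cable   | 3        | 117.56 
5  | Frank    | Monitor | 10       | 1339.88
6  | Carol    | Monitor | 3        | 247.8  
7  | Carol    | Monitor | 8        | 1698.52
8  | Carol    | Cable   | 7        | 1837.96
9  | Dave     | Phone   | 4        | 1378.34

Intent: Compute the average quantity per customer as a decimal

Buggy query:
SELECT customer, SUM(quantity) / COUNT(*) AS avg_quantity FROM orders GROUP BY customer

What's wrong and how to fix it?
Bug: Both operands are integers, so '/' performs integer division and truncates

Fix: Cast one side to REAL so the division keeps the fractional part

Corrected query:
SELECT customer, SUM(quantity) * 1.0 / COUNT(*) AS avg_quantity FROM orders GROUP BY customer

Result:
customer | avg_quantity
---------+-------------
Alice    | 11          
Carol    | 6.75        
Dave     | 7           
Frank    | 6.5         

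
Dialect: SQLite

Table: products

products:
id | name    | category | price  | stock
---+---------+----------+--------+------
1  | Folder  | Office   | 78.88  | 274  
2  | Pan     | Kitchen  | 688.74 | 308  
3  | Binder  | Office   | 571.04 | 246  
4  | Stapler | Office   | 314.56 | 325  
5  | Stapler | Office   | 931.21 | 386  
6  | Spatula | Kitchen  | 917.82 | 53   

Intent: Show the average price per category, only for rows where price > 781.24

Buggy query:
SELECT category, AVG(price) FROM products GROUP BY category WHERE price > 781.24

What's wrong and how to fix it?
Bug: WHERE cannot follow GROUP BY

Fix: Move the WHERE clause before GROUP BY

Corrected query:
SELECT category, AVG(price) FROM products WHERE price > 781.24 GROUP BY category

Result:
category | AVG(price)
---------+-----------
Kitchen  | 917.82    
Office   | 931.21    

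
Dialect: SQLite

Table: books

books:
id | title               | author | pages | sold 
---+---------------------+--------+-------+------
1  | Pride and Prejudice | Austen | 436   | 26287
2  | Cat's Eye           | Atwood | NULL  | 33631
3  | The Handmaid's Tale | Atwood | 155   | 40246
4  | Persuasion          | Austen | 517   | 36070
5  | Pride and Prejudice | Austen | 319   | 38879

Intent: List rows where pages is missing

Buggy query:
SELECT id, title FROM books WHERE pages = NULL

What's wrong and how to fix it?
Bug: '= NULL' is always unknown in SQL three-valued logic, so no rows match

Fix: Use IS NULL to test for NULL

Corrected query:
SELECT id, title FROM books WHERE pages IS NULL

Result:
id | title    
---+----------
2  | Cat's Eye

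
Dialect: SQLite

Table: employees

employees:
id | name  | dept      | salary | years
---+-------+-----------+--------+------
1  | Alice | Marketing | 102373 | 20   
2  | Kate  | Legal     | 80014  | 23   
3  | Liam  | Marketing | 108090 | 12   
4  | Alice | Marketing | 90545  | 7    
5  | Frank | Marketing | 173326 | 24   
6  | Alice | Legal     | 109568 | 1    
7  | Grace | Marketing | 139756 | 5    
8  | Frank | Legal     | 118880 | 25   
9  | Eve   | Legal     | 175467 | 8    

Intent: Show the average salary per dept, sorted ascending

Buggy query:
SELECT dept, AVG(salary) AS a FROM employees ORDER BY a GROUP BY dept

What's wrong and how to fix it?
Bug: GROUP BY must precede ORDER BY

Fix: Reorder: SELECT … FROM … GROUP BY … ORDER BY …

Corrected query:
SELECT dept, AVG(salary) AS a FROM employees GROUP BY dept ORDER BY a

Result:
dept      | a        
----------+----------
Legal     | 120982.25
Marketing | 122818   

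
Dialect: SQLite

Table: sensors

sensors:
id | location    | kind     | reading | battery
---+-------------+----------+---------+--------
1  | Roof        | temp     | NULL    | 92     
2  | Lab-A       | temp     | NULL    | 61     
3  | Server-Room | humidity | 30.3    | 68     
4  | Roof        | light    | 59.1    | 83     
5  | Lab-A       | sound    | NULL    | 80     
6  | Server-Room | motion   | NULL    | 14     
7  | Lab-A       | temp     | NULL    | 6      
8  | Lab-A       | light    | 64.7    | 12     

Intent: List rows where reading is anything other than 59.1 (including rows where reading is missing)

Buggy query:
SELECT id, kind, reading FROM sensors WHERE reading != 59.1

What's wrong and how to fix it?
Bug: Inequality against NULL is unknown, not true; rows with NULL are dropped

Fix: Add an explicit OR reading IS NULL to include the missing-value rows

Corrected query:
SELECT id, kind, reading FROM sensors WHERE reading != 59.1 OR reading IS NULL

Result:
id | kind     | reading
---+----------+--------
1  | temp     | NULL   
2  | temp     | NULL   
3  | humidity | 30.3   
5  | sound    | NULL   
6  | motion   | NULL   
7  | temp     | NULL   
8  | light    | 64.7   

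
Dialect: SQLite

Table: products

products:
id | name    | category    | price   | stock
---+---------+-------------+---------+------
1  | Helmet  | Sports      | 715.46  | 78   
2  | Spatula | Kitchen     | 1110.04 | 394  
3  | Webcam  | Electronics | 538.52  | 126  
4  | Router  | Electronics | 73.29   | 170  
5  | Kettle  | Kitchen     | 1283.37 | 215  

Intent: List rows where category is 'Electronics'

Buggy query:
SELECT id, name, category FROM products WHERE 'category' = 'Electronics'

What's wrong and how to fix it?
Bug: Single quotes denote string literals in SQL; the column name is being compared as a constant string

Fix: Remove the quotes around the column name (or use double quotes for an identifier)

Corrected query:
SELECT id, name, category FROM products WHERE category = 'Electronics'

Result:
id | name   | category   
---+--------+------------
3  | Webcam | Electronics
4  | Router | Electronics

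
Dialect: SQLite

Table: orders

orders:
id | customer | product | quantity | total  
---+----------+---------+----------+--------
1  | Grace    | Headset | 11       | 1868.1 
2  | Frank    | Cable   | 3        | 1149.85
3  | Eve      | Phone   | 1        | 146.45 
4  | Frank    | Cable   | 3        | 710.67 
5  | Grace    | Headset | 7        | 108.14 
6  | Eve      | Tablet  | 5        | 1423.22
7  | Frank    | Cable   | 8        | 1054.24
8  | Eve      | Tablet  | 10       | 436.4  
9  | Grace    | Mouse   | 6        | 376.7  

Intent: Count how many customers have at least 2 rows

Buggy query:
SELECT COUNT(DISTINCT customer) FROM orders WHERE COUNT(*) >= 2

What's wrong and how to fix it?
Bug: WHERE filters individual rows, not groups, so a group-level COUNT is invalid there

Fix: Use a subquery that GROUPs and filters with HAVING, then count its rows

Corrected query:
SELECT COUNT(*) FROM (SELECT customer FROM orders GROUP BY customer HAVING COUNT(*) >= 2)

Result:
COUNT(*)
--------
3       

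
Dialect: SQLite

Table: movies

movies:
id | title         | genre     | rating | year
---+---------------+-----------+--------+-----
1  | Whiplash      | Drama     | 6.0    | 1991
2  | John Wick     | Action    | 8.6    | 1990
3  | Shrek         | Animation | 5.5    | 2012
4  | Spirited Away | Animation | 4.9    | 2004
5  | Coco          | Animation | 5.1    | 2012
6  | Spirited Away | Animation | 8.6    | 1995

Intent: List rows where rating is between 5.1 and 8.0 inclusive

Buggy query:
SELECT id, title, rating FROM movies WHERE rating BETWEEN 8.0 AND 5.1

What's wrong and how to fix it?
Bug: BETWEEN expects the lower bound first; with 8.0 AND 5.1 the range is empty

Fix: Write BETWEEN 5.1 AND 8.0

Corrected query:
SELECT id, title, rating FROM movies WHERE rating BETWEEN 5.1 AND 8.0

Result:
id | title    | rating
---+----------+-------
1  | Whiplash | 6     
3  | Shrek    | 5.5   
5  | Coco     | 5.1   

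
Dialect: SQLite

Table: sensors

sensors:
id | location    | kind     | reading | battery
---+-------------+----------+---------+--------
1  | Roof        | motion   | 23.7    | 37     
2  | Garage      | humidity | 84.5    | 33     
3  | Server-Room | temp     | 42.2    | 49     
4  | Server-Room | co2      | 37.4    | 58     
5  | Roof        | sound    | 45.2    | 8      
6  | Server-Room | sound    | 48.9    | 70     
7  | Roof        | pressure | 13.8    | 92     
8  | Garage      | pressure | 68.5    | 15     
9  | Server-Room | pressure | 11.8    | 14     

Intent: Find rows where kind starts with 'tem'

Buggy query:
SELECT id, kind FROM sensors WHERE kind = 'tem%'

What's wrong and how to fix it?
Bug: Wildcards only work with LIKE; '=' treats '%' as a literal character

Fix: Use LIKE for wildcard pattern matching

Corrected query:
SELECT id, kind FROM sensors WHERE kind LIKE 'tem%'

Result:
id | kind
---+-----
3  | temp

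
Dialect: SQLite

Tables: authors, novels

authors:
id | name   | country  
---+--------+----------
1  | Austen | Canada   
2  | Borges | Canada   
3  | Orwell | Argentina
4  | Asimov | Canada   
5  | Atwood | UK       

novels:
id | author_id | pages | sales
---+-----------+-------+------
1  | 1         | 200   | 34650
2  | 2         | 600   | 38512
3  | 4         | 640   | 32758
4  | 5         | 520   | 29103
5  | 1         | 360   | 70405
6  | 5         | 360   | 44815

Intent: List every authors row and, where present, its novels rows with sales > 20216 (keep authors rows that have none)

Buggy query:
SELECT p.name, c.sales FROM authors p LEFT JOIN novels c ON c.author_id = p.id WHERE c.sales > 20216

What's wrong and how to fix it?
Bug: A WHERE condition on the right-hand table after LEFT JOIN drops unmatched parents

Fix: Put 'c.sales > 20216' in the JOIN's ON clause instead of WHERE

Corrected query:
SELECT p.name, c.sales FROM authors p LEFT JOIN novels c ON c.author_id = p.id AND c.sales > 20216

Result:
name   | sales
-------+------
Austen | 34650
Austen | 70405
Borges | 38512
Orwell | NULL 
Asimov | 32758
Atwood | 29103
Atwood | 44815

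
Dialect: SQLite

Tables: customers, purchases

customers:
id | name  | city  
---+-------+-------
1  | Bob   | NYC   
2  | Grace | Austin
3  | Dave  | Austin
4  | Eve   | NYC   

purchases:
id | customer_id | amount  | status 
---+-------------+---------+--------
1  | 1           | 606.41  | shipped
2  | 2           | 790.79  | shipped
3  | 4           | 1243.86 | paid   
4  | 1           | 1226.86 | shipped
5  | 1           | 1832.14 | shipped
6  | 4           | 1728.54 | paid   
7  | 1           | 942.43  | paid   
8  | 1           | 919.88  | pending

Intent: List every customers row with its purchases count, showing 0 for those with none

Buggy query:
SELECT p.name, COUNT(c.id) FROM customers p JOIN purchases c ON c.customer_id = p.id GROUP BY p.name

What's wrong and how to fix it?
Bug: An inner join excludes parents with zero children

Fix: Switch to LEFT JOIN to retain unmatched parent rows

Corrected query:
SELECT p.name, COUNT(c.id) FROM customers p LEFT JOIN purchases c ON c.customer_id = p.id GROUP BY p.name

Result:
name  | COUNT(c.id)
------+------------
Bob   | 5          
Dave  | 0          
Eve   | 2          
Grace | 1          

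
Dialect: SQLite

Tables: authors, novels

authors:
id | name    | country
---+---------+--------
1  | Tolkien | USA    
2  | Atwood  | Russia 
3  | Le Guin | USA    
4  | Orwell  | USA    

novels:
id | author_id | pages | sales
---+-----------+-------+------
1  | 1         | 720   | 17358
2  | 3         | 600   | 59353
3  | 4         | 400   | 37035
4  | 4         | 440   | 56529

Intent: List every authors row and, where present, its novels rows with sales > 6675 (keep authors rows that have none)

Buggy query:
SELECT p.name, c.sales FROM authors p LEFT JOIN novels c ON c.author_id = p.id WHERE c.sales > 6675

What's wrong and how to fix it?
Bug: A WHERE condition on the right-hand table after LEFT JOIN drops unmatched parents

Fix: Move the right-table condition into the ON clause so unmatched parents are kept

Corrected query:
SELECT p.name, c.sales FROM authors p LEFT JOIN novels c ON c.author_id = p.id AND c.sales > 6675

Result:
name    | sales
--------+------
Tolkien | 17358
Atwood  | NULL 
Le Guin | 59353
Orwell  | 37035
Orwell  | 56529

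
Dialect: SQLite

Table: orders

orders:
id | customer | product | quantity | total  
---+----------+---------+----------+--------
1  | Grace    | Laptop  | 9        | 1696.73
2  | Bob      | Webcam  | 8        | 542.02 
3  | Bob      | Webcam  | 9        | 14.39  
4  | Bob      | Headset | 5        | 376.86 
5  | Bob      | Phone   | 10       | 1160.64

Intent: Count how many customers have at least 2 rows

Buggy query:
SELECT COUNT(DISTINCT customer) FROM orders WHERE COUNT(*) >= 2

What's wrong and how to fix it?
Bug: COUNT(*) cannot appear in WHERE; the per-group count doesn't exist yet

Fix: Group first with HAVING COUNT(*) >= 2, then COUNT the resulting groups

Corrected query:
SELECT COUNT(*) FROM (SELECT customer FROM orders GROUP BY customer HAVING COUNT(*) >= 2)

Result:
COUNT(*)
--------
1       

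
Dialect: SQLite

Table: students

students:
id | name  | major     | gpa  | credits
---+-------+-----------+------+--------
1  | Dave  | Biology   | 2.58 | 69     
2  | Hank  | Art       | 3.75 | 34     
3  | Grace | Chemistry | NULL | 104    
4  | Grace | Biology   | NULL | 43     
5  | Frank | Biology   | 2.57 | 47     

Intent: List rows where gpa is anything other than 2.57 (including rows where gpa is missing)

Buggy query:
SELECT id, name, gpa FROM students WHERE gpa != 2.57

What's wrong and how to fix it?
Bug: 'gpa != 2.57' is unknown when gpa is NULL, so NULL rows are silently excluded

Fix: Add an explicit OR gpa IS NULL to include the missing-value rows

Corrected query:
SELECT id, name, gpa FROM students WHERE gpa != 2.57 OR gpa IS NULL

Result:
id | name  | gpa 
---+-------+-----
1  | Dave  | 2.58
2  | Hank  | 3.75
3  | Grace | NULL
4  | Grace | NULL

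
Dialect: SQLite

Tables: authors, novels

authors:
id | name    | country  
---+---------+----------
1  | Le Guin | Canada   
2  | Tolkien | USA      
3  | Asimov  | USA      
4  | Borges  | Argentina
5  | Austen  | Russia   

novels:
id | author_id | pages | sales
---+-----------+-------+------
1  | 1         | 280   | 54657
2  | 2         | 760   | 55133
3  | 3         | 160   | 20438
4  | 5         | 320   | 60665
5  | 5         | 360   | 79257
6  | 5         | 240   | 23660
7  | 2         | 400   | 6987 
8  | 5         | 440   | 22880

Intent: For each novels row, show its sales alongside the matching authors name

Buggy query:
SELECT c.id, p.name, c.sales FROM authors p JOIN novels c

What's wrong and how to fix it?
Bug: JOIN with no ON clause produces a cartesian product; every novels row pairs with every authors row

Fix: Specify the join condition linking the foreign key to the parent id

Corrected query:
SELECT c.id, p.name, c.sales FROM authors p JOIN novels c ON c.author_id = p.id

Result:
id | name    | sales
---+---------+------
1  | Le Guin | 54657
2  | Tolkien | 55133
3  | Asimov  | 20438
4  | Austen  | 60665
5  | Austen  | 79257
6  | Austen  | 23660
7  | Tolkien | 6987 
8  | Austen  | 22880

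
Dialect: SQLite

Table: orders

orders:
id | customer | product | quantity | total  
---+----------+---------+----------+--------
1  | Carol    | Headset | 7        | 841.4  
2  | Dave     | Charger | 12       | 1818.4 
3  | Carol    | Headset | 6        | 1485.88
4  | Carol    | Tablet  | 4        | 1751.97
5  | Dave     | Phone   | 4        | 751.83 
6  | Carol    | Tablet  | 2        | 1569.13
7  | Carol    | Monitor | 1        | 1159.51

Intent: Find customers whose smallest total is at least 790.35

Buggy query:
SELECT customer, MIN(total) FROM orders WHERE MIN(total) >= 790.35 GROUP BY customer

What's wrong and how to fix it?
Bug: MIN() in WHERE is a misuse of aggregate

Fix: Use HAVING for the per-group MIN condition

Corrected query:
SELECT customer, MIN(total) FROM orders GROUP BY customer HAVING MIN(total) >= 790.35

Result:
customer | MIN(total)
---------+-----------
Carol    | 841.4     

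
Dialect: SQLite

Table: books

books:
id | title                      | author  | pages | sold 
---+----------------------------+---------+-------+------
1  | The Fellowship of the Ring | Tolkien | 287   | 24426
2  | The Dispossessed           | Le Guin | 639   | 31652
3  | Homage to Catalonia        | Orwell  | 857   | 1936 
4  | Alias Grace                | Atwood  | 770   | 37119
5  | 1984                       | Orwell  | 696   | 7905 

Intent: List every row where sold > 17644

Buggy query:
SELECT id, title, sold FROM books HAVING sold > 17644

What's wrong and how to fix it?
Bug: This is a non-aggregate query (no GROUP BY, no aggregates), so in SQLite the HAVING clause is invalid here; a row-level condition belongs in WHERE

Fix: Use WHERE for row-level filtering

Corrected query:
SELECT id, title, sold FROM books WHERE sold > 17644

Result:
id | title                      | sold 
---+----------------------------+------
1  | The Fellowship of the Ring | 24426
2  | The Dispossessed           | 31652
4  | Alias Grace                | 37119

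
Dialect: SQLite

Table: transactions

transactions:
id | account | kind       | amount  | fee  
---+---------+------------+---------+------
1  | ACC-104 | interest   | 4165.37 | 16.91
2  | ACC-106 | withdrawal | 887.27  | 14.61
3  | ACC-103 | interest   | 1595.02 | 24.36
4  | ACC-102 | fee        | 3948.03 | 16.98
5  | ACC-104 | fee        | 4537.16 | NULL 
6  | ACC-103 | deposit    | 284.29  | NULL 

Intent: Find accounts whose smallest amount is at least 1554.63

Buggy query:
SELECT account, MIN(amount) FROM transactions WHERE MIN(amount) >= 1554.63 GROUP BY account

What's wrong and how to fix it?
Bug: MIN() in WHERE is a misuse of aggregate

Fix: Replace WHERE with HAVING after the GROUP BY

Corrected query:
SELECT account, MIN(amount) FROM transactions GROUP BY account HAVING MIN(amount) >= 1554.63

Result:
account | MIN(amount)
--------+------------
ACC-102 | 3948.03    
ACC-104 | 4165.37    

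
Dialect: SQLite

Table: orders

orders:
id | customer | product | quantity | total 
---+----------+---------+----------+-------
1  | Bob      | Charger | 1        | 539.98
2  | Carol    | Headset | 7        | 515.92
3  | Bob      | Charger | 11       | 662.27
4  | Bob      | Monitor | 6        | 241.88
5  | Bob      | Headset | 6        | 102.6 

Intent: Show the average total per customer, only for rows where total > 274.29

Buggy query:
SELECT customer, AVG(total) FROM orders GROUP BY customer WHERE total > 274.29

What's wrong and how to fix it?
Bug: Row-level WHERE must come before GROUP BY in the clause order

Fix: Move the WHERE clause before GROUP BY

Corrected query:
SELECT customer, AVG(total) FROM orders WHERE total > 274.29 GROUP BY customer

Result:
customer | AVG(total)
---------+-----------
Bob      | 601.125   
Carol    | 515.92    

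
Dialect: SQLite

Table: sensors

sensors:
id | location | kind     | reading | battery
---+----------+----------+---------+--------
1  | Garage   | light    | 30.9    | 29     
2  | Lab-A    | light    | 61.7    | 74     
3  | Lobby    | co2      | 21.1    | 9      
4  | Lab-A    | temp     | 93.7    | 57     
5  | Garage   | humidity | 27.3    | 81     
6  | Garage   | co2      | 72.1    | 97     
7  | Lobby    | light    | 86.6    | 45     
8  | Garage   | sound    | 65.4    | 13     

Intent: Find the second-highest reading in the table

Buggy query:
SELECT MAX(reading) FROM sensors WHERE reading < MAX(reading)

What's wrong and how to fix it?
Bug: The inner MAX is an aggregate inside WHERE, which is not allowed

Fix: Put the inner MAX in a scalar subquery

Corrected query:
SELECT MAX(reading) FROM sensors WHERE reading < (SELECT MAX(reading) FROM sensors)

Result:
MAX(reading)
------------
86.6        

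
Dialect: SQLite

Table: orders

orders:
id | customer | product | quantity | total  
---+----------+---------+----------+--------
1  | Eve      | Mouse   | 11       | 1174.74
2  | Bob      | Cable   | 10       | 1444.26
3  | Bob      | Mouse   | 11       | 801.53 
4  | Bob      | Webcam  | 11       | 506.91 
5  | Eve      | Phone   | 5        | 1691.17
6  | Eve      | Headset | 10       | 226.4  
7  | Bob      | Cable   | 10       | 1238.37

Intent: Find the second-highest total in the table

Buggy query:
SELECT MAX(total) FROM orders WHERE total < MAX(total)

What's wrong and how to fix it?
Bug: The inner MAX is an aggregate inside WHERE, which is not allowed

Fix: Put the inner MAX in a scalar subquery

Corrected query:
SELECT MAX(total) FROM orders WHERE total < (SELECT MAX(total) FROM orders)

Result:
MAX(total)
----------
1444.26   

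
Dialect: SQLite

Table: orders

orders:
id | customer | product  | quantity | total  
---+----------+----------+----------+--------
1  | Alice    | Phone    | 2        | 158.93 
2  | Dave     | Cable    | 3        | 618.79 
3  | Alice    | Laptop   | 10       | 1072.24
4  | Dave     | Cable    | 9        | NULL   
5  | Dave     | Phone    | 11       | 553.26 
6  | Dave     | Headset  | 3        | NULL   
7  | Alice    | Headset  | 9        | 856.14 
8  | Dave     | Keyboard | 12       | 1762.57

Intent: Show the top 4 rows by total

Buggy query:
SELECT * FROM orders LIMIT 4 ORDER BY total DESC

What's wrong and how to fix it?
Bug: ORDER BY cannot follow LIMIT; LIMIT is the final clause

Fix: Sort with ORDER BY, then apply LIMIT

Corrected query:
SELECT * FROM orders ORDER BY total DESC LIMIT 4

Result:
id | customer | product  | quantity | total  
---+----------+----------+----------+--------
8  | Dave     | Keyboard | 12       | 1762.57
3  | Alice    | Laptop   | 10       | 1072.24
7  | Alice    | Headset  | 9        | 856.14 
2  | Dave     | Cable    | 3        | 618.79 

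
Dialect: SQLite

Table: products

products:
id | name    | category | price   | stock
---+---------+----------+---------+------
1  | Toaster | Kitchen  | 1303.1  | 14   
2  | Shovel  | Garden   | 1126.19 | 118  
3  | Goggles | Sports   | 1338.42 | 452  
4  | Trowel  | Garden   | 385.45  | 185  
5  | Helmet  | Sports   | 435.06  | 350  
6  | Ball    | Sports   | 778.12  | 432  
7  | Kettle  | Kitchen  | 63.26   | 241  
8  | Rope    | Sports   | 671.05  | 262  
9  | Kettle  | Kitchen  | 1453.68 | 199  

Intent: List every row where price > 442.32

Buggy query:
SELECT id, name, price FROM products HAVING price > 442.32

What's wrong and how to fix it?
Bug: This is a non-aggregate query (no GROUP BY, no aggregates), so in SQLite the HAVING clause is invalid here; a row-level condition belongs in WHERE

Fix: Replace HAVING with WHERE since the condition applies to individual rows

Corrected query:
SELECT id, name, price FROM products WHERE price > 442.32

Result:
id | name    | price  
---+---------+--------
1  | Toaster | 1303.1 
2  | Shovel  | 1126.19
3  | Goggles | 1338.42
6  | Ball    | 778.12 
8  | Rope    | 671.05 
9  | Kettle  | 1453.68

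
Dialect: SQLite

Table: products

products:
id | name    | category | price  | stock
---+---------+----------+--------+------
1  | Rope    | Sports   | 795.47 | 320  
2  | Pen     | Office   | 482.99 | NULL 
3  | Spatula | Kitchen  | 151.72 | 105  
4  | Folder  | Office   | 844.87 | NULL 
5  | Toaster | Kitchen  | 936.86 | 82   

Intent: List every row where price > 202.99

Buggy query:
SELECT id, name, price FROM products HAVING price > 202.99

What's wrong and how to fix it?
Bug: This is a non-aggregate query (no GROUP BY, no aggregates), so in SQLite the HAVING clause is invalid here; a row-level condition belongs in WHERE

Fix: Use WHERE for row-level filtering

Corrected query:
SELECT id, name, price FROM products WHERE price > 202.99

Result:
id | name    | price 
---+---------+-------
1  | Rope    | 795.47
2  | Pen     | 482.99
4  | Folder  | 844.87
5  | Toaster | 936.86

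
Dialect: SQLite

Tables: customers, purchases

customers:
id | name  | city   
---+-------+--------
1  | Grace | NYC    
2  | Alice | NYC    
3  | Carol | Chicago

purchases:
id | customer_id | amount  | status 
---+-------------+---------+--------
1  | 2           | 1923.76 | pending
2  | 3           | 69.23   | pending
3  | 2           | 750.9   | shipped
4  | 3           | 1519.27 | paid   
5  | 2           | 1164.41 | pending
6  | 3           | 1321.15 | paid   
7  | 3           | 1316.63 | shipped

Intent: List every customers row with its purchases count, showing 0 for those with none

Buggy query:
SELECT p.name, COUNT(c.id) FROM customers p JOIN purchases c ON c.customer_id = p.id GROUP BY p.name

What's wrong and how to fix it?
Bug: An inner join excludes parents with zero children

Fix: Switch to LEFT JOIN to retain unmatched parent rows

Corrected query:
SELECT p.name, COUNT(c.id) FROM customers p LEFT JOIN purchases c ON c.customer_id = p.id GROUP BY p.name

Result:
name  | COUNT(c.id)
------+------------
Alice | 3          
Carol | 4          
Grace | 0          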